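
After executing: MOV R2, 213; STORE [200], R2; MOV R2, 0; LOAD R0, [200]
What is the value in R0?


Register and memory trace:
  MOV R2, 213  → R2 = 213
  STORE [200], R2  → mem[200] = 213
  MOV R2, 0  → R2 = 0
  LOAD R0, [200]  → R0 = mem[200] = 213
Final: R0 = 213

213


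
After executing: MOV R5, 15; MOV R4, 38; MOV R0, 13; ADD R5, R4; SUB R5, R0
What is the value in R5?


Register state trace:
  MOV R5, 15  → R5 = 15
  MOV R4, 38  → R4 = 38
  MOV R0, 13  → R0 = 13
  ADD R5, R4  → R5 = 15 + 38 = 53
  SUB R5, R0  → R5 = 53 - 13 = 40
Final: R5 = 40

40


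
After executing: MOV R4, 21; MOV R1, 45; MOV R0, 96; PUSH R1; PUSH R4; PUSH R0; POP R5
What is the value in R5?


Stack trace (top is rightmost):
  MOV R4, 21  → R4 = 21
  MOV R1, 45  → R1 = 45
  MOV R0, 96  → R0 = 96
  PUSH R1  → stack: [45]
  PUSH R4  → stack: [45, 21]
  PUSH R0  → stack: [45, 21, 96]
  POP R5  → R5 = 96, stack: [45, 21]
Final: R5 = 96

96


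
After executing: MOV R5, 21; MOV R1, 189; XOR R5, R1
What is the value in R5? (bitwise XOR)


Register state trace:
  MOV R5, 21  → R5 = 21 (0b00010101)
  MOV R1, 189  → R1 = 189 (0b10111101)
  XOR R5, R1  → R5 = 21 XOR 189 = 168 (0b10101000)
Final: R5 = 168

168


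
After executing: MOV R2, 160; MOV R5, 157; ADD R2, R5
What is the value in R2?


Register state trace:
  MOV R2, 160  → R2 = 160
  MOV R5, 157  → R5 = 157
  ADD R2, R5  → R2 = 160 + 157 = 317
Final: R2 = 317

317


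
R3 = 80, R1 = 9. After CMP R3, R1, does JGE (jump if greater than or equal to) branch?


Trace:
  R3 = 80, R1 = 9
  CMP R3, R1  → compares 80 vs 9
  JGE checks: is 80 greater than or equal to 9?
  80 > 9, so condition is true
Branch taken: Yes

Yes


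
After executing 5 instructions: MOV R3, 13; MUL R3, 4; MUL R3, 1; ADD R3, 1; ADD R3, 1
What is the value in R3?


Register state trace:
  MOV R3, 13  → R3 = 13
  MUL R3, 4  → R3 = 13 * 4 = 52
  MUL R3, 1  → R3 = 52 * 1 = 52
  ADD R3, 1  → R3 = 52 + 1 = 53
  ADD R3, 1  → R3 = 53 + 1 = 54
Final: R3 = 54

54


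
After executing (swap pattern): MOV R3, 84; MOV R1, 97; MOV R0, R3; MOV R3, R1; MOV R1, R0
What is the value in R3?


Register state trace (swap pattern):
  MOV R3, 84  → R3 = 84
  MOV R1, 97  → R1 = 97
  MOV R0, R3  → R0 = 84  (save R3)
  MOV R3, R1  → R3 = 97  (R3 gets R1's value)
  MOV R1, R0  → R1 = 84  (R1 gets saved value)
Final: R3 = 97

97


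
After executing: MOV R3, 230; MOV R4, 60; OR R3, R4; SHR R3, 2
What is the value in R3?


Register state trace:
  MOV R3, 230  → R3 = 230 (0b11100110)
  MOV R4, 60  → R4 = 60 (0b00111100)
  OR R3, R4  → R3 = 230 OR 60 = 254 (0b11111110)
  SHR R3, 2  → R3 = 254 >> 2 = 63
Final: R3 = 63

63


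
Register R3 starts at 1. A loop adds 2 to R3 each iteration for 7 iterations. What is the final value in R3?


Starting value: R3 = 1
  Iter 1: R3 = 1 + 2 = 3
  Iter 2: R3 = 3 + 2 = 5
  Iter 3: R3 = 5 + 2 = 7
  Iter 4: R3 = 7 + 2 = 9
  Iter 5: R3 = 9 + 2 = 11
  Iter 6: R3 = 11 + 2 = 13
  Iter 7: R3 = 13 + 2 = 15
Final: R3 = 15

15


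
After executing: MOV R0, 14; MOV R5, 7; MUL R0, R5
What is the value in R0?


Register state trace:
  MOV R0, 14  → R0 = 14
  MOV R5, 7  → R5 = 7
  MUL R0, R5  → R0 = 14 * 7 = 98
Final: R0 = 98

98


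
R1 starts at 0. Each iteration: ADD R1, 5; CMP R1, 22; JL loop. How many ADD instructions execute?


Loop trace (R1 starts at 0, target 22, step 5):
  ADD #1: R1 = 0 + 5 = 5  → 5 < 22, loop
  ADD #2: R1 = 5 + 5 = 10  → 10 < 22, loop
  ADD #3: R1 = 10 + 5 = 15  → 15 < 22, loop
  ADD #4: R1 = 15 + 5 = 20  → 20 < 22, loop
  ADD #5: R1 = 20 + 5 = 25  → 25 >= 22, exit
Total ADD instructions: 5

5


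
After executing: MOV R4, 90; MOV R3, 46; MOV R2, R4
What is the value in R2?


Register state trace:
  MOV R4, 90  → R4 = 90
  MOV R3, 46  → R3 = 46
  MOV R2, R4  → R2 = 90
Final: R2 = 90

90


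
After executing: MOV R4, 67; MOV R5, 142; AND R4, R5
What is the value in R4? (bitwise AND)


Register state trace:
  MOV R4, 67  → R4 = 67 (0b01000011)
  MOV R5, 142  → R5 = 142 (0b10001110)
  AND R4, R5  → R4 = 67 AND 142 = 2 (0b00000010)
Final: R4 = 2

2


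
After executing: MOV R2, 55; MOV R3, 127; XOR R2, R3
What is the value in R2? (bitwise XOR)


Register state trace:
  MOV R2, 55  → R2 = 55 (0b00110111)
  MOV R3, 127  → R3 = 127 (0b01111111)
  XOR R2, R3  → R2 = 55 XOR 127 = 72 (0b01001000)
Final: R2 = 72

72


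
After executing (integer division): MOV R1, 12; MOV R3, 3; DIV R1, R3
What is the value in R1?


Register state trace:
  MOV R1, 12  → R1 = 12
  MOV R3, 3  → R3 = 3
  DIV R1, R3  → R1 = 12 // 3 = 4
Final: R1 = 4

4


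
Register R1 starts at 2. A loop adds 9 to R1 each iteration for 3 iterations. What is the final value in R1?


Starting value: R1 = 2
  Iter 1: R1 = 2 + 9 = 11
  Iter 2: R1 = 11 + 9 = 20
  Iter 3: R1 = 20 + 9 = 29
Final: R1 = 29

29


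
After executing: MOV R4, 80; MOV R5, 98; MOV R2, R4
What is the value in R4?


Register state trace:
  MOV R4, 80  → R4 = 80
  MOV R5, 98  → R5 = 98
  MOV R2, R4  → R2 = 80
Final: R4 = 80

80


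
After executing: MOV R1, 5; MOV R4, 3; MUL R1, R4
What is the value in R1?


Register state trace:
  MOV R1, 5  → R1 = 5
  MOV R4, 3  → R4 = 3
  MUL R1, R4  → R1 = 5 * 3 = 15
Final: R1 = 15

15


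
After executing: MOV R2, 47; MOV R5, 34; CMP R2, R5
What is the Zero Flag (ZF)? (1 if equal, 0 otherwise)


Register state trace:
  MOV R2, 47  → R2 = 47
  MOV R5, 34  → R5 = 34
  CMP R2, R5  → computes 47 - 34 = 13
  Result is nonzero, so values are not equal
ZF = 0

0


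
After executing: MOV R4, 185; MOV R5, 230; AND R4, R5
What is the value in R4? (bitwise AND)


Register state trace:
  MOV R4, 185  → R4 = 185 (0b10111001)
  MOV R5, 230  → R5 = 230 (0b11100110)
  AND R4, R5  → R4 = 185 AND 230 = 160 (0b10100000)
Final: R4 = 160

160


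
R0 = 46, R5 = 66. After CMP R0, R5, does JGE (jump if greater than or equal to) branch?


Trace:
  R0 = 46, R5 = 66
  CMP R0, R5  → compares 46 vs 66
  JGE checks: is 46 greater than or equal to 66?
  46 < 66, so condition is false
Branch taken: No

No


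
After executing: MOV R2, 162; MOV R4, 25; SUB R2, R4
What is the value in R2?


Register state trace:
  MOV R2, 162  → R2 = 162
  MOV R4, 25  → R4 = 25
  SUB R2, R4  → R2 = 162 - 25 = 137
Final: R2 = 137

137


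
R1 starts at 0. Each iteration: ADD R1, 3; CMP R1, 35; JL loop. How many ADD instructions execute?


Loop trace (R1 starts at 0, target 35, step 3):
  ADD #1: R1 = 0 + 3 = 3  → 3 < 35, loop
  ADD #2: R1 = 3 + 3 = 6  → 6 < 35, loop
  ADD #3: R1 = 6 + 3 = 9  → 9 < 35, loop
  ADD #4: R1 = 9 + 3 = 12  → 12 < 35, loop
  ADD #5: R1 = 12 + 3 = 15  → 15 < 35, loop
  ADD #6: R1 = 15 + 3 = 18  → 18 < 35, loop
  ADD #7: R1 = 18 + 3 = 21  → 21 < 35, loop
  ADD #8: R1 = 21 + 3 = 24  → 24 < 35, loop
  ADD #9: R1 = 24 + 3 = 27  → 27 < 35, loop
  ADD #10: R1 = 27 + 3 = 30  → 30 < 35, loop
  ADD #11: R1 = 30 + 3 = 33  → 33 < 35, loop
  ADD #12: R1 = 33 + 3 = 36  → 36 >= 35, exit
Total ADD instructions: 12

12


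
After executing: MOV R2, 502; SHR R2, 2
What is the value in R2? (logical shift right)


Register state trace:
  MOV R2, 502  → R2 = 502
  SHR R2, 2  → R2 = 502 >> 2 = 502 // 2^2 = 125
Final: R2 = 125

125


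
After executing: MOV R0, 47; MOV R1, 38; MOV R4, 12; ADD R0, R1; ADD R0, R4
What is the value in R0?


Register state trace:
  MOV R0, 47  → R0 = 47
  MOV R1, 38  → R1 = 38
  MOV R4, 12  → R4 = 12
  ADD R0, R1  → R0 = 47 + 38 = 85
  ADD R0, R4  → R0 = 85 + 12 = 97
Final: R0 = 97

97


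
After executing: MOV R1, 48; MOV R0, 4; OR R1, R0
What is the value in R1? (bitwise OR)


Register state trace:
  MOV R1, 48  → R1 = 48 (0b00110000)
  MOV R0, 4  → R0 = 4 (0b00000100)
  OR R1, R0   → R1 = 48 OR 4 = 52 (0b00110100)
Final: R1 = 52

52


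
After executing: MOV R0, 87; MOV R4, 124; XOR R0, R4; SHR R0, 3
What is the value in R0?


Register state trace:
  MOV R0, 87  → R0 = 87 (0b01010111)
  MOV R4, 124  → R4 = 124 (0b01111100)
  XOR R0, R4  → R0 = 87 XOR 124 = 43 (0b00101011)
  SHR R0, 3  → R0 = 43 >> 3 = 5
Final: R0 = 5

5


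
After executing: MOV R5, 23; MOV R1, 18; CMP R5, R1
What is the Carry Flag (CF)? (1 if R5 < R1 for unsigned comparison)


Register state trace:
  MOV R5, 23  → R5 = 23
  MOV R1, 18  → R1 = 18
  CMP R5, R1  → unsigned 23 - 18: no borrow
  23 >= 18, so CF = 0
CF = 0

0


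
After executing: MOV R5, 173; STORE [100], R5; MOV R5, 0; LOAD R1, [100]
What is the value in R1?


Register and memory trace:
  MOV R5, 173  → R5 = 173
  STORE [100], R5  → mem[100] = 173
  MOV R5, 0  → R5 = 0
  LOAD R1, [100]  → R1 = mem[100] = 173
Final: R1 = 173

173


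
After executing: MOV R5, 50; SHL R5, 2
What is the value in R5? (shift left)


Register state trace:
  MOV R5, 50  → R5 = 50
  SHL R5, 2  → R5 = 50 << 2 = 50 * 2^2 = 200
Final: R5 = 200

200


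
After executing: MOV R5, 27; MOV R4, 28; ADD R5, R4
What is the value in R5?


Register state trace:
  MOV R5, 27  → R5 = 27
  MOV R4, 28  → R4 = 28
  ADD R5, R4  → R5 = 27 + 28 = 55
Final: R5 = 55

55


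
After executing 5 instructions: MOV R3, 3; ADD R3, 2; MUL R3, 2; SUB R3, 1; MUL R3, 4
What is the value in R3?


Register state trace:
  MOV R3, 3  → R3 = 3
  ADD R3, 2  → R3 = 3 + 2 = 5
  MUL R3, 2  → R3 = 5 * 2 = 10
  SUB R3, 1  → R3 = 10 - 1 = 9
  MUL R3, 4  → R3 = 9 * 4 = 36
Final: R3 = 36

36


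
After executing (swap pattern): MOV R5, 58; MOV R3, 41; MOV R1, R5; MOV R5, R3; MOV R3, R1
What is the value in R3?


Register state trace (swap pattern):
  MOV R5, 58  → R5 = 58
  MOV R3, 41  → R3 = 41
  MOV R1, R5  → R1 = 58  (save R5)
  MOV R5, R3  → R5 = 41  (R5 gets R3's value)
  MOV R3, R1  → R3 = 58  (R3 gets saved value)
Final: R3 = 58

58


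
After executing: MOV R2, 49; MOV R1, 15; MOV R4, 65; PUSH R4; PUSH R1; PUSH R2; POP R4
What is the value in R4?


Stack trace (top is rightmost):
  MOV R2, 49  → R2 = 49
  MOV R1, 15  → R1 = 15
  MOV R4, 65  → R4 = 65
  PUSH R4  → stack: [65]
  PUSH R1  → stack: [65, 15]
  PUSH R2  → stack: [65, 15, 49]
  POP R4  → R4 = 49, stack: [65, 15]
Final: R4 = 49

49


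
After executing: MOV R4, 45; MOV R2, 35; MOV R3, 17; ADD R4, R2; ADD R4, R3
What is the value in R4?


Register state trace:
  MOV R4, 45  → R4 = 45
  MOV R2, 35  → R2 = 35
  MOV R3, 17  → R3 = 17
  ADD R4, R2  → R4 = 45 + 35 = 80
  ADD R4, R3  → R4 = 80 + 17 = 97
Final: R4 = 97

97


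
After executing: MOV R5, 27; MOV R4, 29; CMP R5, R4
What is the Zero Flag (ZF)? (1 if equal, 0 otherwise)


Register state trace:
  MOV R5, 27  → R5 = 27
  MOV R4, 29  → R4 = 29
  CMP R5, R4  → computes 27 - 29 = -2
  Result is nonzero, so values are not equal
ZF = 0

0


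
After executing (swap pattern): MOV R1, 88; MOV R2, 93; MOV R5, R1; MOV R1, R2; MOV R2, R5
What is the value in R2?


Register state trace (swap pattern):
  MOV R1, 88  → R1 = 88
  MOV R2, 93  → R2 = 93
  MOV R5, R1  → R5 = 88  (save R1)
  MOV R1, R2  → R1 = 93  (R1 gets R2's value)
  MOV R2, R5  → R2 = 88  (R2 gets saved value)
Final: R2 = 88

88


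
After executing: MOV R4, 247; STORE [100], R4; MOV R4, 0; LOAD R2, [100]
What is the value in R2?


Register and memory trace:
  MOV R4, 247  → R4 = 247
  STORE [100], R4  → mem[100] = 247
  MOV R4, 0  → R4 = 0
  LOAD R2, [100]  → R2 = mem[100] = 247
Final: R2 = 247

247


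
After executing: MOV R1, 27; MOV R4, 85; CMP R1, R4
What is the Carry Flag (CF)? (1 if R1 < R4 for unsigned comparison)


Register state trace:
  MOV R1, 27  → R1 = 27
  MOV R4, 85  → R4 = 85
  CMP R1, R4  → unsigned 27 - 85: borrow occurs
  27 < 85, so CF = 1
CF = 1

1


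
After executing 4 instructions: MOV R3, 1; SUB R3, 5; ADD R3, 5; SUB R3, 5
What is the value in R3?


Register state trace:
  MOV R3, 1  → R3 = 1
  SUB R3, 5  → R3 = 1 - 5 = -4
  ADD R3, 5  → R3 = -4 + 5 = 1
  SUB R3, 5  → R3 = 1 - 5 = -4
Final: R3 = -4

-4


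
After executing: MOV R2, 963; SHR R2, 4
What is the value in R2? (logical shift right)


Register state trace:
  MOV R2, 963  → R2 = 963
  SHR R2, 4  → R2 = 963 >> 4 = 963 // 2^4 = 60
Final: R2 = 60

60


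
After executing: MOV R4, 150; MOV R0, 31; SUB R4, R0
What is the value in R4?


Register state trace:
  MOV R4, 150  → R4 = 150
  MOV R0, 31  → R0 = 31
  SUB R4, R0  → R4 = 150 - 31 = 119
Final: R4 = 119

119


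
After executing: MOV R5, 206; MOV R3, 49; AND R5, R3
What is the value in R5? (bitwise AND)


Register state trace:
  MOV R5, 206  → R5 = 206 (0b11001110)
  MOV R3, 49  → R3 = 49 (0b00110001)
  AND R5, R3  → R5 = 206 AND 49 = 0 (0b00000000)
Final: R5 = 0

0


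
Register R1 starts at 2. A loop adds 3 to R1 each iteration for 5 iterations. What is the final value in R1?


Starting value: R1 = 2
  Iter 1: R1 = 2 + 3 = 5
  Iter 2: R1 = 5 + 3 = 8
  Iter 3: R1 = 8 + 3 = 11
  Iter 4: R1 = 11 + 3 = 14
  Iter 5: R1 = 14 + 3 = 17
Final: R1 = 17

17


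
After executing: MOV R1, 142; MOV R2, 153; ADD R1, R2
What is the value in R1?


Register state trace:
  MOV R1, 142  → R1 = 142
  MOV R2, 153  → R2 = 153
  ADD R1, R2  → R1 = 142 + 153 = 295
Final: R1 = 295

295


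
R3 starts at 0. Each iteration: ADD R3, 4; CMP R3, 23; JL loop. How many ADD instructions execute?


Loop trace (R3 starts at 0, target 23, step 4):
  ADD #1: R3 = 0 + 4 = 4  → 4 < 23, loop
  ADD #2: R3 = 4 + 4 = 8  → 8 < 23, loop
  ADD #3: R3 = 8 + 4 = 12  → 12 < 23, loop
  ADD #4: R3 = 12 + 4 = 16  → 16 < 23, loop
  ADD #5: R3 = 16 + 4 = 20  → 20 < 23, loop
  ADD #6: R3 = 20 + 4 = 24  → 24 >= 23, exit
Total ADD instructions: 6

6


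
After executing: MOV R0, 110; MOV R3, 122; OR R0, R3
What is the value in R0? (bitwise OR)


Register state trace:
  MOV R0, 110  → R0 = 110 (0b01101110)
  MOV R3, 122  → R3 = 122 (0b01111010)
  OR R0, R3   → R0 = 110 OR 122 = 126 (0b01111110)
Final: R0 = 126

126


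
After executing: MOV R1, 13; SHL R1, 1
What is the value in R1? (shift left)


Register state trace:
  MOV R1, 13  → R1 = 13
  SHL R1, 1  → R1 = 13 << 1 = 13 * 2^1 = 26
Final: R1 = 26

26


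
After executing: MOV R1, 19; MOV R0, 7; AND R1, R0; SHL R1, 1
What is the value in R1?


Register state trace:
  MOV R1, 19  → R1 = 19 (0b00010011)
  MOV R0, 7  → R0 = 7 (0b00000111)
  AND R1, R0  → R1 = 19 AND 7 = 3 (0b00000011)
  SHL R1, 1  → R1 = 3 << 1 = 6
Final: R1 = 6

6


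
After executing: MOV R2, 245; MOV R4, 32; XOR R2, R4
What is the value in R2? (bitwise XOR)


Register state trace:
  MOV R2, 245  → R2 = 245 (0b11110101)
  MOV R4, 32  → R4 = 32 (0b00100000)
  XOR R2, R4  → R2 = 245 XOR 32 = 213 (0b11010101)
Final: R2 = 213

213


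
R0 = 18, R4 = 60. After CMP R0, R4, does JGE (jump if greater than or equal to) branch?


Trace:
  R0 = 18, R4 = 60
  CMP R0, R4  → compares 18 vs 60
  JGE checks: is 18 greater than or equal to 60?
  18 < 60, so condition is false
Branch taken: No

No


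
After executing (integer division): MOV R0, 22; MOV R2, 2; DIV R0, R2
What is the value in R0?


Register state trace:
  MOV R0, 22  → R0 = 22
  MOV R2, 2  → R2 = 2
  DIV R0, R2  → R0 = 22 // 2 = 11
Final: R0 = 11

11


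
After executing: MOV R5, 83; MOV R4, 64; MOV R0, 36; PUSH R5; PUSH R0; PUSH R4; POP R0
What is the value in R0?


Stack trace (top is rightmost):
  MOV R5, 83  → R5 = 83
  MOV R4, 64  → R4 = 64
  MOV R0, 36  → R0 = 36
  PUSH R5  → stack: [83]
  PUSH R0  → stack: [83, 36]
  PUSH R4  → stack: [83, 36, 64]
  POP R0  → R0 = 64, stack: [83, 36]
Final: R0 = 64

64


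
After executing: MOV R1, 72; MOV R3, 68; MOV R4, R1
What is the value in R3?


Register state trace:
  MOV R1, 72  → R1 = 72
  MOV R3, 68  → R3 = 68
  MOV R4, R1  → R4 = 72
Final: R3 = 68

68


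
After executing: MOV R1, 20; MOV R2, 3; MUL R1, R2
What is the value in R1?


Register state trace:
  MOV R1, 20  → R1 = 20
  MOV R2, 3  → R2 = 3
  MUL R1, R2  → R1 = 20 * 3 = 60
Final: R1 = 60

60


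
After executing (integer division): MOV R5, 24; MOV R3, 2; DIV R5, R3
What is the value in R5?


Register state trace:
  MOV R5, 24  → R5 = 24
  MOV R3, 2  → R3 = 2
  DIV R5, R3  → R5 = 24 // 2 = 12
Final: R5 = 12

12


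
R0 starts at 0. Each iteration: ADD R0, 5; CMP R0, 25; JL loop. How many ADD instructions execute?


Loop trace (R0 starts at 0, target 25, step 5):
  ADD #1: R0 = 0 + 5 = 5  → 5 < 25, loop
  ADD #2: R0 = 5 + 5 = 10  → 10 < 25, loop
  ADD #3: R0 = 10 + 5 = 15  → 15 < 25, loop
  ADD #4: R0 = 15 + 5 = 20  → 20 < 25, loop
  ADD #5: R0 = 20 + 5 = 25  → 25 >= 25, exit
Total ADD instructions: 5

5


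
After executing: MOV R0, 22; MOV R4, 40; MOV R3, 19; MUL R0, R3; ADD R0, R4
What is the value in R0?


Register state trace:
  MOV R0, 22  → R0 = 22
  MOV R4, 40  → R4 = 40
  MOV R3, 19  → R3 = 19
  MUL R0, R3  → R0 = 22 * 19 = 418
  ADD R0, R4  → R0 = 418 + 40 = 458
Final: R0 = 458

458


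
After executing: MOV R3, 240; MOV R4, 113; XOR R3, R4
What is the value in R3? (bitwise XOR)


Register state trace:
  MOV R3, 240  → R3 = 240 (0b11110000)
  MOV R4, 113  → R4 = 113 (0b01110001)
  XOR R3, R4  → R3 = 240 XOR 113 = 129 (0b10000001)
Final: R3 = 129

129


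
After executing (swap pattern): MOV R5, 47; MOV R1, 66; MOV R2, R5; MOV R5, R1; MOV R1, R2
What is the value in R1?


Register state trace (swap pattern):
  MOV R5, 47  → R5 = 47
  MOV R1, 66  → R1 = 66
  MOV R2, R5  → R2 = 47  (save R5)
  MOV R5, R1  → R5 = 66  (R5 gets R1's value)
  MOV R1, R2  → R1 = 47  (R1 gets saved value)
Final: R1 = 47

47


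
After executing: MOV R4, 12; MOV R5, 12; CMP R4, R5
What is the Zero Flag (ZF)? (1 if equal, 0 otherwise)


Register state trace:
  MOV R4, 12  → R4 = 12
  MOV R5, 12  → R5 = 12
  CMP R4, R5  → computes 12 - 12 = 0
  Result is zero, so values are equal
ZF = 1

1


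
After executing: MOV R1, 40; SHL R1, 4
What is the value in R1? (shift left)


Register state trace:
  MOV R1, 40  → R1 = 40
  SHL R1, 4  → R1 = 40 << 4 = 40 * 2^4 = 640
Final: R1 = 640

640


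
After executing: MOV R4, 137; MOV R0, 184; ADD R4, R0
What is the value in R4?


Register state trace:
  MOV R4, 137  → R4 = 137
  MOV R0, 184  → R0 = 184
  ADD R4, R0  → R4 = 137 + 184 = 321
Final: R4 = 321

321


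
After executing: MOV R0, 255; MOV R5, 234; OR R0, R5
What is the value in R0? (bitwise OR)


Register state trace:
  MOV R0, 255  → R0 = 255 (0b11111111)
  MOV R5, 234  → R5 = 234 (0b11101010)
  OR R0, R5   → R0 = 255 OR 234 = 255 (0b11111111)
Final: R0 = 255

255


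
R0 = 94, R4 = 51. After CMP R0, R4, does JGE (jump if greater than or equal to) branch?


Trace:
  R0 = 94, R4 = 51
  CMP R0, R4  → compares 94 vs 51
  JGE checks: is 94 greater than or equal to 51?
  94 > 51, so condition is true
Branch taken: Yes

Yes


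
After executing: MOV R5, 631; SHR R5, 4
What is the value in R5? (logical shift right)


Register state trace:
  MOV R5, 631  → R5 = 631
  SHR R5, 4  → R5 = 631 >> 4 = 631 // 2^4 = 39
Final: R5 = 39

39


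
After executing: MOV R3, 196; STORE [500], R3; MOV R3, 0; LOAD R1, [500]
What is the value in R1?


Register and memory trace:
  MOV R3, 196  → R3 = 196
  STORE [500], R3  → mem[500] = 196
  MOV R3, 0  → R3 = 0
  LOAD R1, [500]  → R1 = mem[500] = 196
Final: R1 = 196

196


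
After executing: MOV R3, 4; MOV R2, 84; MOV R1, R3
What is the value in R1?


Register state trace:
  MOV R3, 4  → R3 = 4
  MOV R2, 84  → R2 = 84
  MOV R1, R3  → R1 = 4
Final: R1 = 4

4


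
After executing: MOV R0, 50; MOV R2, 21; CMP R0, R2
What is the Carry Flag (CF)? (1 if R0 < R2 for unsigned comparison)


Register state trace:
  MOV R0, 50  → R0 = 50
  MOV R2, 21  → R2 = 21
  CMP R0, R2  → unsigned 50 - 21: no borrow
  50 >= 21, so CF = 0
CF = 0

0


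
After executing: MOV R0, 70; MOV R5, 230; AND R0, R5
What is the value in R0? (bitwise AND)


Register state trace:
  MOV R0, 70  → R0 = 70 (0b01000110)
  MOV R5, 230  → R5 = 230 (0b11100110)
  AND R0, R5  → R0 = 70 AND 230 = 70 (0b01000110)
Final: R0 = 70

70


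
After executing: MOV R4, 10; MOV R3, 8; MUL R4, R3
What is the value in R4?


Register state trace:
  MOV R4, 10  → R4 = 10
  MOV R3, 8  → R3 = 8
  MUL R4, R3  → R4 = 10 * 8 = 80
Final: R4 = 80

80


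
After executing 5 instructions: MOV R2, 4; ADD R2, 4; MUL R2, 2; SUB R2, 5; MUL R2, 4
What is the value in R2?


Register state trace:
  MOV R2, 4  → R2 = 4
  ADD R2, 4  → R2 = 4 + 4 = 8
  MUL R2, 2  → R2 = 8 * 2 = 16
  SUB R2, 5  → R2 = 16 - 5 = 11
  MUL R2, 4  → R2 = 11 * 4 = 44
Final: R2 = 44

44


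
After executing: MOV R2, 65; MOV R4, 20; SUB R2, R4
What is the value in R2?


Register state trace:
  MOV R2, 65  → R2 = 65
  MOV R4, 20  → R4 = 20
  SUB R2, R4  → R2 = 65 - 20 = 45
Final: R2 = 45

45


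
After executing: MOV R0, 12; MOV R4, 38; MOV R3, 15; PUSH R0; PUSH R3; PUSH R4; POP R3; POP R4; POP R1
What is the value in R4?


Stack trace (top is rightmost):
  MOV R0, 12  → R0 = 12
  MOV R4, 38  → R4 = 38
  MOV R3, 15  → R3 = 15
  PUSH R0  → stack: [12]
  PUSH R3  → stack: [12, 15]
  PUSH R4  → stack: [12, 15, 38]
  POP R3  → R3 = 38, stack: [12, 15]
  POP R4  → R4 = 15, stack: [12]
  POP R1  → R1 = 12, stack: []
Final: R4 = 15

15


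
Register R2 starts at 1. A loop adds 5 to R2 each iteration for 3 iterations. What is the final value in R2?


Starting value: R2 = 1
  Iter 1: R2 = 1 + 5 = 6
  Iter 2: R2 = 6 + 5 = 11
  Iter 3: R2 = 11 + 5 = 16
Final: R2 = 16

16


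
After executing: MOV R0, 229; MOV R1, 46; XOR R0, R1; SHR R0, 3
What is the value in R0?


Register state trace:
  MOV R0, 229  → R0 = 229 (0b11100101)
  MOV R1, 46  → R1 = 46 (0b00101110)
  XOR R0, R1  → R0 = 229 XOR 46 = 203 (0b11001011)
  SHR R0, 3  → R0 = 203 >> 3 = 25
Final: R0 = 25

25


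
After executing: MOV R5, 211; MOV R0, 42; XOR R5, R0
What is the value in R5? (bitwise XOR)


Register state trace:
  MOV R5, 211  → R5 = 211 (0b11010011)
  MOV R0, 42  → R0 = 42 (0b00101010)
  XOR R5, R0  → R5 = 211 XOR 42 = 249 (0b11111001)
Final: R5 = 249

249


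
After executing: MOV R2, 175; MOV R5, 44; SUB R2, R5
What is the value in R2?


Register state trace:
  MOV R2, 175  → R2 = 175
  MOV R5, 44  → R5 = 44
  SUB R2, R5  → R2 = 175 - 44 = 131
Final: R2 = 131

131


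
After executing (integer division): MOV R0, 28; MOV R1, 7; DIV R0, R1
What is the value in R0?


Register state trace:
  MOV R0, 28  → R0 = 28
  MOV R1, 7  → R1 = 7
  DIV R0, R1  → R0 = 28 // 7 = 4
Final: R0 = 4

4


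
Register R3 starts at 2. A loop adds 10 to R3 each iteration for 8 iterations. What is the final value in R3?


Starting value: R3 = 2
  Iter 1: R3 = 2 + 10 = 12
  Iter 2: R3 = 12 + 10 = 22
  Iter 3: R3 = 22 + 10 = 32
  Iter 4: R3 = 32 + 10 = 42
  Iter 5: R3 = 42 + 10 = 52
  Iter 6: R3 = 52 + 10 = 62
  Iter 7: R3 = 62 + 10 = 72
  Iter 8: R3 = 72 + 10 = 82
Final: R3 = 82

82


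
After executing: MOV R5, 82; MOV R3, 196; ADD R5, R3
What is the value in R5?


Register state trace:
  MOV R5, 82  → R5 = 82
  MOV R3, 196  → R3 = 196
  ADD R5, R3  → R5 = 82 + 196 = 278
Final: R5 = 278

278


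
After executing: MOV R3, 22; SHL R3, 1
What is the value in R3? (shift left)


Register state trace:
  MOV R3, 22  → R3 = 22
  SHL R3, 1  → R3 = 22 << 1 = 22 * 2^1 = 44
Final: R3 = 44

44


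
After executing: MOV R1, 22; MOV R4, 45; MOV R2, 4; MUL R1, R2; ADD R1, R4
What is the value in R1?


Register state trace:
  MOV R1, 22  → R1 = 22
  MOV R4, 45  → R4 = 45
  MOV R2, 4  → R2 = 4
  MUL R1, R2  → R1 = 22 * 4 = 88
  ADD R1, R4  → R1 = 88 + 45 = 133
Final: R1 = 133

133


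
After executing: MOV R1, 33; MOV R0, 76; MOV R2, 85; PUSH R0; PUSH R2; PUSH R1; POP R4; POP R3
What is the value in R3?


Stack trace (top is rightmost):
  MOV R1, 33  → R1 = 33
  MOV R0, 76  → R0 = 76
  MOV R2, 85  → R2 = 85
  PUSH R0  → stack: [76]
  PUSH R2  → stack: [76, 85]
  PUSH R1  → stack: [76, 85, 33]
  POP R4  → R4 = 33, stack: [76, 85]
  POP R3  → R3 = 85, stack: [76]
Final: R3 = 85

85


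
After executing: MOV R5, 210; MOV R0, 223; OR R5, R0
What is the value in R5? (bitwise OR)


Register state trace:
  MOV R5, 210  → R5 = 210 (0b11010010)
  MOV R0, 223  → R0 = 223 (0b11011111)
  OR R5, R0   → R5 = 210 OR 223 = 223 (0b11011111)
Final: R5 = 223

223


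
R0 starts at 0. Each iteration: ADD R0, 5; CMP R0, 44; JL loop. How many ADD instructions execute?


Loop trace (R0 starts at 0, target 44, step 5):
  ADD #1: R0 = 0 + 5 = 5  → 5 < 44, loop
  ADD #2: R0 = 5 + 5 = 10  → 10 < 44, loop
  ADD #3: R0 = 10 + 5 = 15  → 15 < 44, loop
  ADD #4: R0 = 15 + 5 = 20  → 20 < 44, loop
  ADD #5: R0 = 20 + 5 = 25  → 25 < 44, loop
  ADD #6: R0 = 25 + 5 = 30  → 30 < 44, loop
  ADD #7: R0 = 30 + 5 = 35  → 35 < 44, loop
  ADD #8: R0 = 35 + 5 = 40  → 40 < 44, loop
  ADD #9: R0 = 40 + 5 = 45  → 45 >= 44, exit
Total ADD instructions: 9

9


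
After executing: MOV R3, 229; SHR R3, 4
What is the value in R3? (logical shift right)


Register state trace:
  MOV R3, 229  → R3 = 229
  SHR R3, 4  → R3 = 229 >> 4 = 229 // 2^4 = 14
Final: R3 = 14

14


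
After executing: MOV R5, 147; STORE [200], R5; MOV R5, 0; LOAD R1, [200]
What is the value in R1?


Register and memory trace:
  MOV R5, 147  → R5 = 147
  STORE [200], R5  → mem[200] = 147
  MOV R5, 0  → R5 = 0
  LOAD R1, [200]  → R1 = mem[200] = 147
Final: R1 = 147

147


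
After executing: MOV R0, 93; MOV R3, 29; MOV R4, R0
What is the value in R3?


Register state trace:
  MOV R0, 93  → R0 = 93
  MOV R3, 29  → R3 = 29
  MOV R4, R0  → R4 = 93
Final: R3 = 29

29


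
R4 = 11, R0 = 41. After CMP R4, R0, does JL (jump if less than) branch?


Trace:
  R4 = 11, R0 = 41
  CMP R4, R0  → compares 11 vs 41
  JL checks: is 11 less than 41?
  11 < 41, so condition is true
Branch taken: Yes

Yes


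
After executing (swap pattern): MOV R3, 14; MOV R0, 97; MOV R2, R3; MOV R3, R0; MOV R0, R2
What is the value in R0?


Register state trace (swap pattern):
  MOV R3, 14  → R3 = 14
  MOV R0, 97  → R0 = 97
  MOV R2, R3  → R2 = 14  (save R3)
  MOV R3, R0  → R3 = 97  (R3 gets R0's value)
  MOV R0, R2  → R0 = 14  (R0 gets saved value)
Final: R0 = 14

14


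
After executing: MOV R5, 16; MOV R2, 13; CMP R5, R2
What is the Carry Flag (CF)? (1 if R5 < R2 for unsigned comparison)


Register state trace:
  MOV R5, 16  → R5 = 16
  MOV R2, 13  → R2 = 13
  CMP R5, R2  → unsigned 16 - 13: no borrow
  16 >= 13, so CF = 0
CF = 0

0


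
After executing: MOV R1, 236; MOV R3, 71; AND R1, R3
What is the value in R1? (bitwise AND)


Register state trace:
  MOV R1, 236  → R1 = 236 (0b11101100)
  MOV R3, 71  → R3 = 71 (0b01000111)
  AND R1, R3  → R1 = 236 AND 71 = 68 (0b01000100)
Final: R1 = 68

68


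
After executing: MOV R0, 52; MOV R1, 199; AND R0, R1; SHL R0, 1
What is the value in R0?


Register state trace:
  MOV R0, 52  → R0 = 52 (0b00110100)
  MOV R1, 199  → R1 = 199 (0b11000111)
  AND R0, R1  → R0 = 52 AND 199 = 4 (0b00000100)
  SHL R0, 1  → R0 = 4 << 1 = 8
Final: R0 = 8

8


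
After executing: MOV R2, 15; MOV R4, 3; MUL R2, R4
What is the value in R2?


Register state trace:
  MOV R2, 15  → R2 = 15
  MOV R4, 3  → R4 = 3
  MUL R2, R4  → R2 = 15 * 3 = 45
Final: R2 = 45

45


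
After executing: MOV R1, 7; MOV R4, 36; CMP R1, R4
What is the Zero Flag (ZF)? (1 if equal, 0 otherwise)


Register state trace:
  MOV R1, 7  → R1 = 7
  MOV R4, 36  → R4 = 36
  CMP R1, R4  → computes 7 - 36 = -29
  Result is nonzero, so values are not equal
ZF = 0

0


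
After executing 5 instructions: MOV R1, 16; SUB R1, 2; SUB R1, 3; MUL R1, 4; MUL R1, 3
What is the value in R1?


Register state trace:
  MOV R1, 16  → R1 = 16
  SUB R1, 2  → R1 = 16 - 2 = 14
  SUB R1, 3  → R1 = 14 - 3 = 11
  MUL R1, 4  → R1 = 11 * 4 = 44
  MUL R1, 3  → R1 = 44 * 3 = 132
Final: R1 = 132

132


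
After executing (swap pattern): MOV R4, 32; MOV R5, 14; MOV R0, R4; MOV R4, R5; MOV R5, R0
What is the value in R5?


Register state trace (swap pattern):
  MOV R4, 32  → R4 = 32
  MOV R5, 14  → R5 = 14
  MOV R0, R4  → R0 = 32  (save R4)
  MOV R4, R5  → R4 = 14  (R4 gets R5's value)
  MOV R5, R0  → R5 = 32  (R5 gets saved value)
Final: R5 = 32

32


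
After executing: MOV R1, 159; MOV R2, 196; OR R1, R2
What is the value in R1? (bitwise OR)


Register state trace:
  MOV R1, 159  → R1 = 159 (0b10011111)
  MOV R2, 196  → R2 = 196 (0b11000100)
  OR R1, R2   → R1 = 159 OR 196 = 223 (0b11011111)
Final: R1 = 223

223


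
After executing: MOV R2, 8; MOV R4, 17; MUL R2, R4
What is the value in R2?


Register state trace:
  MOV R2, 8  → R2 = 8
  MOV R4, 17  → R4 = 17
  MUL R2, R4  → R2 = 8 * 17 = 136
Final: R2 = 136

136


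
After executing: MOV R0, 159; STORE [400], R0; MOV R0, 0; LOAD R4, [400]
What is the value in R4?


Register and memory trace:
  MOV R0, 159  → R0 = 159
  STORE [400], R0  → mem[400] = 159
  MOV R0, 0  → R0 = 0
  LOAD R4, [400]  → R4 = mem[400] = 159
Final: R4 = 159

159


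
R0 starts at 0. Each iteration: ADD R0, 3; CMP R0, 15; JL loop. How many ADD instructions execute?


Loop trace (R0 starts at 0, target 15, step 3):
  ADD #1: R0 = 0 + 3 = 3  → 3 < 15, loop
  ADD #2: R0 = 3 + 3 = 6  → 6 < 15, loop
  ADD #3: R0 = 6 + 3 = 9  → 9 < 15, loop
  ADD #4: R0 = 9 + 3 = 12  → 12 < 15, loop
  ADD #5: R0 = 12 + 3 = 15  → 15 >= 15, exit
Total ADD instructions: 5

5


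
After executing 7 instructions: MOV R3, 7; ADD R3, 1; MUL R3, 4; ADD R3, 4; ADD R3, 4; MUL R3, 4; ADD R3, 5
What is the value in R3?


Register state trace:
  MOV R3, 7  → R3 = 7
  ADD R3, 1  → R3 = 7 + 1 = 8
  MUL R3, 4  → R3 = 8 * 4 = 32
  ADD R3, 4  → R3 = 32 + 4 = 36
  ADD R3, 4  → R3 = 36 + 4 = 40
  MUL R3, 4  → R3 = 40 * 4 = 160
  ADD R3, 5  → R3 = 160 + 5 = 165
Final: R3 = 165

165


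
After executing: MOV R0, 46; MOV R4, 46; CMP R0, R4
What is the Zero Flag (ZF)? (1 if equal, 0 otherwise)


Register state trace:
  MOV R0, 46  → R0 = 46
  MOV R4, 46  → R4 = 46
  CMP R0, R4  → computes 46 - 46 = 0
  Result is zero, so values are equal
ZF = 1

1


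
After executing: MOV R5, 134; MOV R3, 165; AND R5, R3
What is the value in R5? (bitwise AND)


Register state trace:
  MOV R5, 134  → R5 = 134 (0b10000110)
  MOV R3, 165  → R3 = 165 (0b10100101)
  AND R5, R3  → R5 = 134 AND 165 = 132 (0b10000100)
Final: R5 = 132

132


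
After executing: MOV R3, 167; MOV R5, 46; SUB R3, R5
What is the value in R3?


Register state trace:
  MOV R3, 167  → R3 = 167
  MOV R5, 46  → R5 = 46
  SUB R3, R5  → R3 = 167 - 46 = 121
Final: R3 = 121

121


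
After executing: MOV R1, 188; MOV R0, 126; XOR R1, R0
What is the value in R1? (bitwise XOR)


Register state trace:
  MOV R1, 188  → R1 = 188 (0b10111100)
  MOV R0, 126  → R0 = 126 (0b01111110)
  XOR R1, R0  → R1 = 188 XOR 126 = 194 (0b11000010)
Final: R1 = 194

194


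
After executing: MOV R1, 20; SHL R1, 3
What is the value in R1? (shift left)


Register state trace:
  MOV R1, 20  → R1 = 20
  SHL R1, 3  → R1 = 20 << 3 = 20 * 2^3 = 160
Final: R1 = 160

160


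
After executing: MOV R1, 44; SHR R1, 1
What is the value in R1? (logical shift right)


Register state trace:
  MOV R1, 44  → R1 = 44
  SHR R1, 1  → R1 = 44 >> 1 = 44 // 2^1 = 22
Final: R1 = 22

22


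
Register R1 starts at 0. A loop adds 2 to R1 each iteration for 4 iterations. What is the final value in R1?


Starting value: R1 = 0
  Iter 1: R1 = 0 + 2 = 2
  Iter 2: R1 = 2 + 2 = 4
  Iter 3: R1 = 4 + 2 = 6
  Iter 4: R1 = 6 + 2 = 8
Final: R1 = 8

8


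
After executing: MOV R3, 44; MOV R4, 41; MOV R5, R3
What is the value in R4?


Register state trace:
  MOV R3, 44  → R3 = 44
  MOV R4, 41  → R4 = 41
  MOV R5, R3  → R5 = 44
Final: R4 = 41

41


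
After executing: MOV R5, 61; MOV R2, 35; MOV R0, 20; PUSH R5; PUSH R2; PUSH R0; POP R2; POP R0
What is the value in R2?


Stack trace (top is rightmost):
  MOV R5, 61  → R5 = 61
  MOV R2, 35  → R2 = 35
  MOV R0, 20  → R0 = 20
  PUSH R5  → stack: [61]
  PUSH R2  → stack: [61, 35]
  PUSH R0  → stack: [61, 35, 20]
  POP R2  → R2 = 20, stack: [61, 35]
  POP R0  → R0 = 35, stack: [61]
Final: R2 = 20

20


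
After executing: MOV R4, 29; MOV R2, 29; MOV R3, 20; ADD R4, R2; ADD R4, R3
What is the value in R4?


Register state trace:
  MOV R4, 29  → R4 = 29
  MOV R2, 29  → R2 = 29
  MOV R3, 20  → R3 = 20
  ADD R4, R2  → R4 = 29 + 29 = 58
  ADD R4, R3  → R4 = 58 + 20 = 78
Final: R4 = 78

78


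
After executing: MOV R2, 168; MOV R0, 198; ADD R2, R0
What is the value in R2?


Register state trace:
  MOV R2, 168  → R2 = 168
  MOV R0, 198  → R0 = 198
  ADD R2, R0  → R2 = 168 + 198 = 366
Final: R2 = 366

366


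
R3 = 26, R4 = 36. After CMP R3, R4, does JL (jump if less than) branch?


Trace:
  R3 = 26, R4 = 36
  CMP R3, R4  → compares 26 vs 36
  JL checks: is 26 less than 36?
  26 < 36, so condition is true
Branch taken: Yes

Yes


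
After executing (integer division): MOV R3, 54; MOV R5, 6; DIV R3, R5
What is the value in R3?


Register state trace:
  MOV R3, 54  → R3 = 54
  MOV R5, 6  → R5 = 6
  DIV R3, R5  → R3 = 54 // 6 = 9
Final: R3 = 9

9


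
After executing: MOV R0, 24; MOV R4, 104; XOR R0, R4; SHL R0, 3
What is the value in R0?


Register state trace:
  MOV R0, 24  → R0 = 24 (0b00011000)
  MOV R4, 104  → R4 = 104 (0b01101000)
  XOR R0, R4  → R0 = 24 XOR 104 = 112 (0b01110000)
  SHL R0, 3  → R0 = 112 << 3 = 896
Final: R0 = 896

896


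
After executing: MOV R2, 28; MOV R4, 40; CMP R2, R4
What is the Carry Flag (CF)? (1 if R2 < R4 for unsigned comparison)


Register state trace:
  MOV R2, 28  → R2 = 28
  MOV R4, 40  → R4 = 40
  CMP R2, R4  → unsigned 28 - 40: borrow occurs
  28 < 40, so CF = 1
CF = 1

1


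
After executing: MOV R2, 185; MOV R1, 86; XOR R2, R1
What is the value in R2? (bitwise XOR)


Register state trace:
  MOV R2, 185  → R2 = 185 (0b10111001)
  MOV R1, 86  → R1 = 86 (0b01010110)
  XOR R2, R1  → R2 = 185 XOR 86 = 239 (0b11101111)
Final: R2 = 239

239


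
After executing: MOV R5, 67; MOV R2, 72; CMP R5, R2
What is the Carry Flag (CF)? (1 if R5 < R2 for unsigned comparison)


Register state trace:
  MOV R5, 67  → R5 = 67
  MOV R2, 72  → R2 = 72
  CMP R5, R2  → unsigned 67 - 72: borrow occurs
  67 < 72, so CF = 1
CF = 1

1


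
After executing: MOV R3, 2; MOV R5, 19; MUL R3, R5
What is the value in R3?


Register state trace:
  MOV R3, 2  → R3 = 2
  MOV R5, 19  → R5 = 19
  MUL R3, R5  → R3 = 2 * 19 = 38
Final: R3 = 38

38


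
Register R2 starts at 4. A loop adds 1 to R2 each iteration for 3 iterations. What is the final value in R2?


Starting value: R2 = 4
  Iter 1: R2 = 4 + 1 = 5
  Iter 2: R2 = 5 + 1 = 6
  Iter 3: R2 = 6 + 1 = 7
Final: R2 = 7

7


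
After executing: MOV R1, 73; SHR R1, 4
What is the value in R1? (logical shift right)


Register state trace:
  MOV R1, 73  → R1 = 73
  SHR R1, 4  → R1 = 73 >> 4 = 73 // 2^4 = 4
Final: R1 = 4

4


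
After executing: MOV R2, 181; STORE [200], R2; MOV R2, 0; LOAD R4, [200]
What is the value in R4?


Register and memory trace:
  MOV R2, 181  → R2 = 181
  STORE [200], R2  → mem[200] = 181
  MOV R2, 0  → R2 = 0
  LOAD R4, [200]  → R4 = mem[200] = 181
Final: R4 = 181

181


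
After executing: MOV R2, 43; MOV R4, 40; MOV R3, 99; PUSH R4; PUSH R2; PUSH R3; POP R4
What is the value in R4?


Stack trace (top is rightmost):
  MOV R2, 43  → R2 = 43
  MOV R4, 40  → R4 = 40
  MOV R3, 99  → R3 = 99
  PUSH R4  → stack: [40]
  PUSH R2  → stack: [40, 43]
  PUSH R3  → stack: [40, 43, 99]
  POP R4  → R4 = 99, stack: [40, 43]
Final: R4 = 99

99


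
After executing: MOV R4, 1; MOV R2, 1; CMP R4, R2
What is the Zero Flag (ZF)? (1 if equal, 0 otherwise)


Register state trace:
  MOV R4, 1  → R4 = 1
  MOV R2, 1  → R2 = 1
  CMP R4, R2  → computes 1 - 1 = 0
  Result is zero, so values are equal
ZF = 1

1


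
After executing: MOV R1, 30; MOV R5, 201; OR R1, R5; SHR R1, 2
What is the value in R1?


Register state trace:
  MOV R1, 30  → R1 = 30 (0b00011110)
  MOV R5, 201  → R5 = 201 (0b11001001)
  OR R1, R5  → R1 = 30 OR 201 = 223 (0b11011111)
  SHR R1, 2  → R1 = 223 >> 2 = 55
Final: R1 = 55

55


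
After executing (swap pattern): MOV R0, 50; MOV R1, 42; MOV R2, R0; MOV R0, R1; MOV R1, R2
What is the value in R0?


Register state trace (swap pattern):
  MOV R0, 50  → R0 = 50
  MOV R1, 42  → R1 = 42
  MOV R2, R0  → R2 = 50  (save R0)
  MOV R0, R1  → R0 = 42  (R0 gets R1's value)
  MOV R1, R2  → R1 = 50  (R1 gets saved value)
Final: R0 = 42

42


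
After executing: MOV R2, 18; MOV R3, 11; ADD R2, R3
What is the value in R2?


Register state trace:
  MOV R2, 18  → R2 = 18
  MOV R3, 11  → R3 = 11
  ADD R2, R3  → R2 = 18 + 11 = 29
Final: R2 = 29

29


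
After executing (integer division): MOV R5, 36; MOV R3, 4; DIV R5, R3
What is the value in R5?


Register state trace:
  MOV R5, 36  → R5 = 36
  MOV R3, 4  → R3 = 4
  DIV R5, R3  → R5 = 36 // 4 = 9
Final: R5 = 9

9


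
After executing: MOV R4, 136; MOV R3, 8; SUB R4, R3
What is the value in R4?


Register state trace:
  MOV R4, 136  → R4 = 136
  MOV R3, 8  → R3 = 8
  SUB R4, R3  → R4 = 136 - 8 = 128
Final: R4 = 128

128


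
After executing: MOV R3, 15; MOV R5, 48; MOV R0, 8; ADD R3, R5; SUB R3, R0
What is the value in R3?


Register state trace:
  MOV R3, 15  → R3 = 15
  MOV R5, 48  → R5 = 48
  MOV R0, 8  → R0 = 8
  ADD R3, R5  → R3 = 15 + 48 = 63
  SUB R3, R0  → R3 = 63 - 8 = 55
Final: R3 = 55

55


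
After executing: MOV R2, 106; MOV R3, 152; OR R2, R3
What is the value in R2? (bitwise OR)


Register state trace:
  MOV R2, 106  → R2 = 106 (0b01101010)
  MOV R3, 152  → R3 = 152 (0b10011000)
  OR R2, R3   → R2 = 106 OR 152 = 250 (0b11111010)
Final: R2 = 250

250


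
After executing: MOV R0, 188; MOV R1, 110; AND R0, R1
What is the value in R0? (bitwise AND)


Register state trace:
  MOV R0, 188  → R0 = 188 (0b10111100)
  MOV R1, 110  → R1 = 110 (0b01101110)
  AND R0, R1  → R0 = 188 AND 110 = 44 (0b00101100)
Final: R0 = 44

44


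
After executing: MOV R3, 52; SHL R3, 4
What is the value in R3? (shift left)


Register state trace:
  MOV R3, 52  → R3 = 52
  SHL R3, 4  → R3 = 52 << 4 = 52 * 2^4 = 832
Final: R3 = 832

832


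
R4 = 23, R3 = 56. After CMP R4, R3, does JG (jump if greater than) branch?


Trace:
  R4 = 23, R3 = 56
  CMP R4, R3  → compares 23 vs 56
  JG checks: is 23 greater than 56?
  23 < 56, so condition is false
Branch taken: No

No


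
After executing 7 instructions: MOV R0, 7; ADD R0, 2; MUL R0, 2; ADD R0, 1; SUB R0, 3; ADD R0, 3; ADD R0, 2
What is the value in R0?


Register state trace:
  MOV R0, 7  → R0 = 7
  ADD R0, 2  → R0 = 7 + 2 = 9
  MUL R0, 2  → R0 = 9 * 2 = 18
  ADD R0, 1  → R0 = 18 + 1 = 19
  SUB R0, 3  → R0 = 19 - 3 = 16
  ADD R0, 3  → R0 = 16 + 3 = 19
  ADD R0, 2  → R0 = 19 + 2 = 21
Final: R0 = 21

21


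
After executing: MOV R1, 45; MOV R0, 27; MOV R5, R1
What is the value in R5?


Register state trace:
  MOV R1, 45  → R1 = 45
  MOV R0, 27  → R0 = 27
  MOV R5, R1  → R5 = 45
Final: R5 = 45

45


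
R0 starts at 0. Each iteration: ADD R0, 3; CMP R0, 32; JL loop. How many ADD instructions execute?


Loop trace (R0 starts at 0, target 32, step 3):
  ADD #1: R0 = 0 + 3 = 3  → 3 < 32, loop
  ADD #2: R0 = 3 + 3 = 6  → 6 < 32, loop
  ADD #3: R0 = 6 + 3 = 9  → 9 < 32, loop
  ADD #4: R0 = 9 + 3 = 12  → 12 < 32, loop
  ADD #5: R0 = 12 + 3 = 15  → 15 < 32, loop
  ADD #6: R0 = 15 + 3 = 18  → 18 < 32, loop
  ADD #7: R0 = 18 + 3 = 21  → 21 < 32, loop
  ADD #8: R0 = 21 + 3 = 24  → 24 < 32, loop
  ADD #9: R0 = 24 + 3 = 27  → 27 < 32, loop
  ADD #10: R0 = 27 + 3 = 30  → 30 < 32, loop
  ADD #11: R0 = 30 + 3 = 33  → 33 >= 32, exit
Total ADD instructions: 11

11
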